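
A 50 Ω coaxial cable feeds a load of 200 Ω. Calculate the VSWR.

Γ = (200 − 50)/(200 + 50) = 0.6
VSWR = (1 + 0.6)/(1 − 0.6)

VSWR ≈ 4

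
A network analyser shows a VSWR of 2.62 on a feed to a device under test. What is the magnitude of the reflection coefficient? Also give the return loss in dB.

|Γ| ≈ 0.448; return loss ≈ 6.98 dB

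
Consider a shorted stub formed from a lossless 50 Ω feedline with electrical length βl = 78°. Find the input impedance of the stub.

Z_in ≈ +j235 Ω

tan(βl) = 4.7
For a shorted stub, Z_in = jZ_0·tan(βl)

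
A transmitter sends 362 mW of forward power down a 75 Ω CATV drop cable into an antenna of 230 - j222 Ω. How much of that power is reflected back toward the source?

|Γ| = |(155 − j222)/(305 − j222)| = 0.718
|Γ|² = 0.515
P_refl = |Γ|²·P_inc = 186 mW, P_del = (1 − |Γ|²)·P_inc = 176 mW

P_reflected ≈ 186 mW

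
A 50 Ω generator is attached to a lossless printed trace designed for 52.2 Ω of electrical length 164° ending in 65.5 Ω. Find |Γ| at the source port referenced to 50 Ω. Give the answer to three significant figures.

tan(βl) = -0.287
Z_in = Z_0·(Z_L + jZ_0·tanβl)/(Z_0 + jZ_L·tanβl) = 62.8 + j7.61 Ω
Γ_s = (Z_in − Z_s)/(Z_in + Z_s) = (12.8 + j7.61)/(113 + j7.61), |Γ_s| = 0.131

|Γ| ≈ 0.131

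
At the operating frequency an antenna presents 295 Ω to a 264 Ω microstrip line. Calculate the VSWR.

VSWR ≈ 1.12

Γ = (295 − 264)/(295 + 264) = 0.0555
VSWR = (1 + 0.0555)/(1 − 0.0555)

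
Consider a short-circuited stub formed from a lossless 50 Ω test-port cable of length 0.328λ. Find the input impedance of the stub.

Z_in ≈ −j93.7 Ω

βl = 2π × 0.328 = 118°
tan(βl) = -1.87
For a short-circuited stub, Z_in = jZ_0·tan(βl)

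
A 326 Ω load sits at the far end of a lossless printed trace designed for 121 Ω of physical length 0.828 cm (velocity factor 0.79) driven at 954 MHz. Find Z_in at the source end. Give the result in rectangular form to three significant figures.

Z_in ≈ 257 − j121 Ω

λ = v/f = 0.79·c / 954 MHz = 0.248 m
βl = 2π·l/λ = 2π × 0.0333 = 12°
tan(βl) = tan(12°) = 0.213
Z_in = Z_0·(Z_L + jZ_0·tanβl)/(Z_0 + jZ_L·tanβl)
     = 121·(326 + j25.7)/(121 + j69.3)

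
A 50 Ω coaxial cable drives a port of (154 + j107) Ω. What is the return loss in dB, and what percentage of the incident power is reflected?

RL ≈ 3.77 dB; 42% of incident power reflected

Γ = (104 + j107)/(204 + j107), |Γ| = 0.648
RL = −20·log₁₀(0.648) = 3.77 dB
P_refl/P_inc = |Γ|² = 0.42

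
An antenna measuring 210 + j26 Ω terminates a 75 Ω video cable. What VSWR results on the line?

VSWR ≈ 2.85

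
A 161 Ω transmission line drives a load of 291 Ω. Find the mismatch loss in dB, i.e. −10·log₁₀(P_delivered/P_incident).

Γ = (291 − 161)/(291 + 161) = 0.288
|Γ|² = 0.0827, so P_del/P_inc = 1 − |Γ|² = 0.917
ML = −10·log₁₀(1 − |Γ|²)

mismatch loss ≈ 0.375 dB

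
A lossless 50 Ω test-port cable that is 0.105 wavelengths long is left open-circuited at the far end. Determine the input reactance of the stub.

βl = 2π × 0.105 = 37.8°
tan(βl) = 0.776
For an open-circuited stub, Z_in = −jZ_0·cot(βl) = −jZ_0/tan(βl)

X_in ≈ -64.5 Ω (capacitive)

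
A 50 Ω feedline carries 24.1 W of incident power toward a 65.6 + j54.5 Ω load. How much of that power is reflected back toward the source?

|Γ| = |(15.6 + j54.5)/(115.6 + j54.5)| = 0.444
|Γ|² = 0.197
P_refl = |Γ|²·P_inc = 4.74 W, P_del = (1 − |Γ|²)·P_inc = 19.4 W

P_reflected ≈ 4.74 W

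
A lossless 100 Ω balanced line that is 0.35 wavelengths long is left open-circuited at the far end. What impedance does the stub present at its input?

Z_in ≈ +j72.7 Ω

βl = 2π × 0.35 = 126°
tan(βl) = -1.38
For an open-circuited stub, Z_in = −jZ_0·cot(βl) = −jZ_0/tan(βl)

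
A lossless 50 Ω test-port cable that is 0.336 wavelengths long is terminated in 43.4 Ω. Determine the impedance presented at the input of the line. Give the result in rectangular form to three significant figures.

Z_in ≈ 53 − j6.64 Ω

βl = 2π × 0.336 = 121°
tan(βl) = tan(121°) = -1.67
Z_in = Z_0·(Z_L + jZ_0·tanβl)/(Z_0 + jZ_L·tanβl)
     = 50·(43.4 − j83.3)/(50 − j72.3)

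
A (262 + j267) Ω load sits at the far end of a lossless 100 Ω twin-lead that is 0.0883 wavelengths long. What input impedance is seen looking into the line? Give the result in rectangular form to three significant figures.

βl = 2π × 0.0883 = 31.8°
tan(βl) = tan(31.8°) = 0.62
Z_in = Z_0·(Z_L + jZ_0·tanβl)/(Z_0 + jZ_L·tanβl)
     = 100·(262 + j329)/(-65.5 + j162)

Z_in ≈ 118 − j209 Ω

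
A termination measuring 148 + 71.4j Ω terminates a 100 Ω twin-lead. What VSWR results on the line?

VSWR ≈ 2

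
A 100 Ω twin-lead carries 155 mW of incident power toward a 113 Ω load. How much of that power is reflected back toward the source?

P_reflected ≈ 0.577 mW

Γ = (113 − 100)/(113 + 100) = 0.061
|Γ|² = 0.00373
P_refl = |Γ|²·P_inc = 0.577 mW, P_del = (1 − |Γ|²)·P_inc = 154 mW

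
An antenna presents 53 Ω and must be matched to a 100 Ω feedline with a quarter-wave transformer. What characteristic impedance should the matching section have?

Z_qwt ≈ 72.8 Ω

Z_qwt = √(Z_0·R_L) = √(100 × 53) = √5300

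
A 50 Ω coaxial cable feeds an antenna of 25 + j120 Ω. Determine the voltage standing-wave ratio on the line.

VSWR ≈ 13.9

Γ = (Z_L − Z_0)/(Z_L + Z_0) = (-25 + j120)/(75 + j120)
|Γ| = 123/142 = 0.866
VSWR = (1 + |Γ|)/(1 − |Γ|) = 1.87/0.134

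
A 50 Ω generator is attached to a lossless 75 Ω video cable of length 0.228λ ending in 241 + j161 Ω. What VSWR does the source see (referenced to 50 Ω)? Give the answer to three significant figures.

βl = 2π × 0.228 = 82.1°
tan(βl) = 7.19
Z_in = Z_0·(Z_L + jZ_0·tanβl)/(Z_0 + jZ_L·tanβl) = 17.1 − j21.1 Ω
Γ_s = (Z_in − Z_s)/(Z_in + Z_s) = (-32.9 − j21.1)/(67.1 − j21.1), |Γ_s| = 0.556
VSWR = (1 + |Γ_s|)/(1 − |Γ_s|)

VSWR ≈ 3.5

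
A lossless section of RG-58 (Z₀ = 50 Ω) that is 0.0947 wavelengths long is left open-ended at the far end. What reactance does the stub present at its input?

βl = 2π × 0.0947 = 34.1°
tan(βl) = 0.677
For an open-ended stub, Z_in = −jZ_0·cot(βl) = −jZ_0/tan(βl)

X_in ≈ -73.9 Ω (capacitive)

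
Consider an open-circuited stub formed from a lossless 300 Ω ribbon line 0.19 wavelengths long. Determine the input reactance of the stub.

X_in ≈ -119 Ω (capacitive)

βl = 2π × 0.19 = 68.4°
tan(βl) = 2.53
For an open-circuited stub, Z_in = −jZ_0·cot(βl) = −jZ_0/tan(βl)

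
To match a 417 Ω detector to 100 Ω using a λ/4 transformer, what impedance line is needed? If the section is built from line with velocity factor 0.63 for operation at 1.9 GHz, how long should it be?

Z_qwt ≈ 204 Ω; length ≈ 2.49 cm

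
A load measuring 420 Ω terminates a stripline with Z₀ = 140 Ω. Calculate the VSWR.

Γ = (420 − 140)/(420 + 140) = 0.5
VSWR = (1 + 0.5)/(1 − 0.5)

VSWR ≈ 3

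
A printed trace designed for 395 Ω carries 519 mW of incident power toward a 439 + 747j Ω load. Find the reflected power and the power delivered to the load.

P_reflected ≈ 232 mW; P_delivered ≈ 287 mW

|Γ| = |(44 + j747)/(834 + j747)| = 0.668
|Γ|² = 0.447
P_refl = |Γ|²·P_inc = 232 mW, P_del = (1 − |Γ|²)·P_inc = 287 mW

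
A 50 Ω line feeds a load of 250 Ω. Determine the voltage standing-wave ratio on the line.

VSWR ≈ 5

Γ = (250 − 50)/(250 + 50) = 0.667
VSWR = (1 + 0.667)/(1 − 0.667)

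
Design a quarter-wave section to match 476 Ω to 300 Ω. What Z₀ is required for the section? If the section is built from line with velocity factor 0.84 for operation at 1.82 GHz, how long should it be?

Z_qwt ≈ 378 Ω; length ≈ 3.46 cm

Z_qwt = √(Z_0·R_L) = √(300 × 476) = √142800
λ = 0.84·c/f = 0.138 m, so l = λ/4 = 0.0346 m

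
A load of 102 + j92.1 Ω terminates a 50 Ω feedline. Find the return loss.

RL ≈ 4.51 dB

Γ = (52 + j92.1)/(152 + j92.1), |Γ| = 0.595
RL = −20·log₁₀|Γ| = −20·log₁₀(0.595)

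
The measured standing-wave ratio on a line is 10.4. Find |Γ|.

|Γ| = (S − 1)/(S + 1) = (10.4 − 1)/(10.4 + 1) = 9.4/11.4

|Γ| ≈ 0.825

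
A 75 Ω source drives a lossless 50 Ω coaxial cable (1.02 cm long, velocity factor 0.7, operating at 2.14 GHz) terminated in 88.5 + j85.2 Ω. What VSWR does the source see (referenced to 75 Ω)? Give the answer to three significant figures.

VSWR ≈ 2.87

λ = v/f = 0.7·c / 2.14 GHz = 0.0981 m
βl = 2π·l/λ = 2π × 0.104 = 37.4°
tan(βl) = 0.765
Z_in = Z_0·(Z_L + jZ_0·tanβl)/(Z_0 + jZ_L·tanβl) = 72.8 − j81.7 Ω
Γ_s = (Z_in − Z_s)/(Z_in + Z_s) = (-2.16 − j81.7)/(148 − j81.7), |Γ_s| = 0.484
VSWR = (1 + |Γ_s|)/(1 − |Γ_s|)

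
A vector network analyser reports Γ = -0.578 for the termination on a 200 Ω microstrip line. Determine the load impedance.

Z_L = Z_0·(1 + Γ)/(1 − Γ) = 200·(0.422)/(1.58)

Z_L ≈ 53.5 Ω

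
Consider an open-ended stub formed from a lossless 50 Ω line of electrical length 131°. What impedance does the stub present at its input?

Z_in ≈ +j43.5 Ω

tan(βl) = -1.15
For an open-ended stub, Z_in = −jZ_0·cot(βl) = −jZ_0/tan(βl)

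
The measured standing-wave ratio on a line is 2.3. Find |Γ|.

|Γ| ≈ 0.394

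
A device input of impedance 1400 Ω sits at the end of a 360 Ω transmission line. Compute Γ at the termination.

Γ = 0.591

Γ = (Z_L − Z_0)/(Z_L + Z_0) = (1400 − 360)/(1400 + 360) = 1040/1760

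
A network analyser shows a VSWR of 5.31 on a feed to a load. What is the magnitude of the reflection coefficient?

|Γ| = (S − 1)/(S + 1) = (5.31 − 1)/(5.31 + 1) = 4.31/6.31

|Γ| ≈ 0.683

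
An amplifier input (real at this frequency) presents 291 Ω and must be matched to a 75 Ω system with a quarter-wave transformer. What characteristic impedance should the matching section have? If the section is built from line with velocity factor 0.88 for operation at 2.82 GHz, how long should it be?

Z_qwt ≈ 148 Ω; length ≈ 2.34 cm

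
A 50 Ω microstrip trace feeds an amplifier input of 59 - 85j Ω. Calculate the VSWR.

VSWR ≈ 4.24

Γ = (Z_L − Z_0)/(Z_L + Z_0) = (9 − j85)/(109 − j85)
|Γ| = 85.5/138 = 0.618
VSWR = (1 + |Γ|)/(1 − |Γ|) = 1.62/0.382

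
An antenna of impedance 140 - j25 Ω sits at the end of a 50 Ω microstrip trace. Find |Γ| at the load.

|Γ| ≈ 0.487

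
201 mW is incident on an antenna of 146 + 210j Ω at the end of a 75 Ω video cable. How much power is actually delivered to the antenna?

P_delivered ≈ 94.7 mW

|Γ| = |(71 + j210)/(221 + j210)| = 0.727
|Γ|² = 0.529
P_refl = |Γ|²·P_inc = 106 mW, P_del = (1 − |Γ|²)·P_inc = 94.7 mW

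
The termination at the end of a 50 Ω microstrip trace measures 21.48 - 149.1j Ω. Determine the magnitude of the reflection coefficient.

|Γ| ≈ 0.918

Γ = (Z_L − Z_0)/(Z_L + Z_0) = (-28.52 − j149.1)/(71.48 − j149.1)
|Γ| = 152/165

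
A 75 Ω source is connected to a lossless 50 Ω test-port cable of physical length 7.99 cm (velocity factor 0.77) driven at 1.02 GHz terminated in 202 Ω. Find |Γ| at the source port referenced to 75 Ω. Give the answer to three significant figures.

λ = v/f = 0.77·c / 1.02 GHz = 0.226 m
βl = 2π·l/λ = 2π × 0.353 = 127°
tan(βl) = -1.33
Z_in = Z_0·(Z_L + jZ_0·tanβl)/(Z_0 + jZ_L·tanβl) = 18.8 + j34.2 Ω
Γ_s = (Z_in − Z_s)/(Z_in + Z_s) = (-56.2 + j34.2)/(93.8 + j34.2), |Γ_s| = 0.66

|Γ| ≈ 0.66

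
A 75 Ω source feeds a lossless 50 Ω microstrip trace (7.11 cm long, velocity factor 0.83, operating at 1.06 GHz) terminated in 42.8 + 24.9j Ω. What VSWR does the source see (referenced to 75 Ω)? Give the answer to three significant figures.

VSWR ≈ 2.38

λ = v/f = 0.83·c / 1.06 GHz = 0.235 m
βl = 2π·l/λ = 2π × 0.303 = 109°
tan(βl) = -2.91
Z_in = Z_0·(Z_L + jZ_0·tanβl)/(Z_0 + jZ_L·tanβl) = 33.2 − j15.5 Ω
Γ_s = (Z_in − Z_s)/(Z_in + Z_s) = (-41.8 − j15.5)/(108 − j15.5), |Γ_s| = 0.408
VSWR = (1 + |Γ_s|)/(1 − |Γ_s|)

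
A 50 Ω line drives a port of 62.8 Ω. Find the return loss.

Γ = (62.8 − 50)/(62.8 + 50) = 0.113
RL = −20·log₁₀|Γ| = −20·log₁₀(0.113)

RL ≈ 18.9 dB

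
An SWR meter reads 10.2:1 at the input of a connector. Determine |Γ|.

|Γ| = (S − 1)/(S + 1) = (10.2 − 1)/(10.2 + 1) = 9.2/11.2

|Γ| ≈ 0.821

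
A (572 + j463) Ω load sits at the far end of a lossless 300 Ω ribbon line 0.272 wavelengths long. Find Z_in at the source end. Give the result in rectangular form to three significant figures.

Z_in ≈ 90.2 − j37.8 Ω

βl = 2π × 0.272 = 97.9°
tan(βl) = tan(97.9°) = -7.19
Z_in = Z_0·(Z_L + jZ_0·tanβl)/(Z_0 + jZ_L·tanβl)
     = 300·(572 − j1690)/(3630 − j4110)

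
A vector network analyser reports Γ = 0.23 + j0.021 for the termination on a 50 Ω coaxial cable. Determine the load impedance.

Z_L = Z_0·(1 + Γ)/(1 − Γ) = 50·(1.23 + j0.021)/(0.77 − j0.021)

Z_L ≈ 79.8 + j3.54 Ω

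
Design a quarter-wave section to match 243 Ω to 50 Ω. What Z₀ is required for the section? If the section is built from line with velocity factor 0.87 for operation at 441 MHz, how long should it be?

Z_qwt ≈ 110 Ω; length ≈ 14.8 cm

Z_qwt = √(Z_0·R_L) = √(50 × 243) = √12150
λ = 0.87·c/f = 0.592 m, so l = λ/4 = 0.148 m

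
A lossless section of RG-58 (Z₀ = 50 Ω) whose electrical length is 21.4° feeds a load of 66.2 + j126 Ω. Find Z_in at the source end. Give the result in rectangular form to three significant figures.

Z_in ≈ 283 − j121 Ω

tan(βl) = tan(21.4°) = 0.392
Z_in = Z_0·(Z_L + jZ_0·tanβl)/(Z_0 + jZ_L·tanβl)
     = 50·(66.2 + j146)/(0.621 + j25.9)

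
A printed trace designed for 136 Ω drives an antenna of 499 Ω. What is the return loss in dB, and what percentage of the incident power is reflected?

Γ = (499 − 136)/(499 + 136) = 0.572
RL = −20·log₁₀(0.572) = 4.86 dB
P_refl/P_inc = |Γ|² = 0.327

RL ≈ 4.86 dB; 32.7% of incident power reflected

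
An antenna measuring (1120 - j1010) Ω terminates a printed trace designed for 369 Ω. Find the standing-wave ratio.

VSWR ≈ 5.66

Γ = (Z_L − Z_0)/(Z_L + Z_0) = (751 − j1010)/(1489 − j1010)
|Γ| = 1260/1800 = 0.7
VSWR = (1 + |Γ|)/(1 − |Γ|) = 1.7/0.3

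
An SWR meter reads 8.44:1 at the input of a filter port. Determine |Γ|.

|Γ| = (S − 1)/(S + 1) = (8.44 − 1)/(8.44 + 1) = 7.44/9.44

|Γ| ≈ 0.788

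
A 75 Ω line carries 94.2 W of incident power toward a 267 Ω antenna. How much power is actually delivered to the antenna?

P_delivered ≈ 64.5 W

Γ = (267 − 75)/(267 + 75) = 0.561
|Γ|² = 0.315
P_refl = |Γ|²·P_inc = 29.7 W, P_del = (1 − |Γ|²)·P_inc = 64.5 W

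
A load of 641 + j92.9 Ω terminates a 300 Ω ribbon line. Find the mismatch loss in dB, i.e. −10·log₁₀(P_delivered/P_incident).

Γ = (341 + j92.9)/(941 + j92.9), |Γ| = 0.374
|Γ|² = 0.14, so P_del/P_inc = 1 − |Γ|² = 0.86
ML = −10·log₁₀(1 − |Γ|²)

mismatch loss ≈ 0.654 dB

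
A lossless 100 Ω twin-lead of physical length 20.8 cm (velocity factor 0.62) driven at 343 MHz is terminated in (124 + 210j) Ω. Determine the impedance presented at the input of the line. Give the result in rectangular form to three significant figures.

λ = v/f = 0.62·c / 343 MHz = 0.542 m
βl = 2π·l/λ = 2π × 0.384 = 138°
tan(βl) = tan(138°) = -0.898
Z_in = Z_0·(Z_L + jZ_0·tanβl)/(Z_0 + jZ_L·tanβl)
     = 100·(124 + j120)/(289 − j111)

Z_in ≈ 23.4 + j50.7 Ω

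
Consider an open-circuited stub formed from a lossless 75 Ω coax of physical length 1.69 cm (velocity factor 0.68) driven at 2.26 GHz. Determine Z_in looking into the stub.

Z_in ≈ −j31.2 Ω

λ = v/f = 0.68·c / 2.26 GHz = 0.0903 m
βl = 2π·l/λ = 2π × 0.187 = 67.4°
tan(βl) = 2.4
For an open-circuited stub, Z_in = −jZ_0·cot(βl) = −jZ_0/tan(βl)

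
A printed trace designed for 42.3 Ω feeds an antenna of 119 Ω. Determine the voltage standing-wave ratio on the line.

For a purely resistive load, VSWR = R_L/Z_0 or Z_0/R_L (whichever > 1) = 119/42.3

VSWR ≈ 2.81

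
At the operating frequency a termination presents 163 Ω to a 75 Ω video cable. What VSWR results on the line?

For a purely resistive load, VSWR = R_L/Z_0 or Z_0/R_L (whichever > 1) = 163/75

VSWR ≈ 2.17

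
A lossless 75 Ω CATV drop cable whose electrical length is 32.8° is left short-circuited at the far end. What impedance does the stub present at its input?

Z_in ≈ +j48.3 Ω

tan(βl) = 0.644
For a short-circuited stub, Z_in = jZ_0·tan(βl)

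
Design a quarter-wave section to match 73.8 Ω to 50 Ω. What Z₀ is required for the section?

Z_qwt = √(Z_0·R_L) = √(50 × 73.8) = √3690

Z_qwt ≈ 60.7 Ω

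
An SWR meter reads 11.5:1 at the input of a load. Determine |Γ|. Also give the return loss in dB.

|Γ| ≈ 0.84; return loss ≈ 1.51 dB

|Γ| = (S − 1)/(S + 1) = (11.5 − 1)/(11.5 + 1) = 10.5/12.5
RL = −20·log₁₀|Γ| = −20·log₁₀(0.84)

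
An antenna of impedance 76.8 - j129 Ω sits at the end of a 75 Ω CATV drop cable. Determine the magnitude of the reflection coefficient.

Γ = (Z_L − Z_0)/(Z_L + Z_0) = (1.8 − j129)/(151.8 − j129)
|Γ| = 129/199

|Γ| ≈ 0.648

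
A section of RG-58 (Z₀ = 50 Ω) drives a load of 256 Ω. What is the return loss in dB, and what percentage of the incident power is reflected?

Γ = (256 − 50)/(256 + 50) = 0.673
RL = −20·log₁₀(0.673) = 3.44 dB
P_refl/P_inc = |Γ|² = 0.453

RL ≈ 3.44 dB; 45.3% of incident power reflected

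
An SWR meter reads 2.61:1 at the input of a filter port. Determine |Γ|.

|Γ| ≈ 0.446

|Γ| = (S − 1)/(S + 1) = (2.61 − 1)/(2.61 + 1) = 1.61/3.61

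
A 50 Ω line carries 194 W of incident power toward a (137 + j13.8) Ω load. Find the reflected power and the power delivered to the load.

|Γ| = |(87 + j13.8)/(187 + j13.8)| = 0.47
|Γ|² = 0.221
P_refl = |Γ|²·P_inc = 42.8 W, P_del = (1 − |Γ|²)·P_inc = 151 W

P_reflected ≈ 42.8 W; P_delivered ≈ 151 W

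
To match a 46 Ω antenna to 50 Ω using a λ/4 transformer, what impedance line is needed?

Z_qwt ≈ 48 Ω

Z_qwt = √(Z_0·R_L) = √(50 × 46) = √2300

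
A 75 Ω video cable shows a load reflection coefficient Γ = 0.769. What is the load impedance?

Z_L = Z_0·(1 + Γ)/(1 − Γ) = 75·(1.77)/(0.231)

Z_L ≈ 574 Ω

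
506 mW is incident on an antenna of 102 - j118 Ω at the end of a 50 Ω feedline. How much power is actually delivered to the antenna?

P_delivered ≈ 279 mW

|Γ| = |(52 − j118)/(152 − j118)| = 0.67
|Γ|² = 0.449
P_refl = |Γ|²·P_inc = 227 mW, P_del = (1 − |Γ|²)·P_inc = 279 mW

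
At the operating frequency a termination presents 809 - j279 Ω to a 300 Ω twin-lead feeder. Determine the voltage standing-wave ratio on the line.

VSWR ≈ 3.06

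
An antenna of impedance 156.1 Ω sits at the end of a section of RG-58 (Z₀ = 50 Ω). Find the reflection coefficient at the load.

Γ = (Z_L − Z_0)/(Z_L + Z_0) = (156.1 − 50)/(156.1 + 50) = 106.1/206.1

Γ = 0.515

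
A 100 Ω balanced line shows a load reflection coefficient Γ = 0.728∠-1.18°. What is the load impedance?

Z_L ≈ 633 − j40.4 Ω

Z_L = Z_0·(1 + Γ)/(1 − Γ) = 100·(1.73 − j0.015)/(0.272 + j0.015)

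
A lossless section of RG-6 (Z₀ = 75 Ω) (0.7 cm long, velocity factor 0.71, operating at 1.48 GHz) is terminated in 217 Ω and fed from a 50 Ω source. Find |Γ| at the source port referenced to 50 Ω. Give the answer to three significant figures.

λ = v/f = 0.71·c / 1.48 GHz = 0.144 m
βl = 2π·l/λ = 2π × 0.0486 = 17.5°
tan(βl) = 0.315
Z_in = Z_0·(Z_L + jZ_0·tanβl)/(Z_0 + jZ_L·tanβl) = 130 − j95.1 Ω
Γ_s = (Z_in − Z_s)/(Z_in + Z_s) = (80.2 − j95.1)/(180 − j95.1), |Γ_s| = 0.611

|Γ| ≈ 0.611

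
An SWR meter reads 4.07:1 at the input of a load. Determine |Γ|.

|Γ| ≈ 0.606

|Γ| = (S − 1)/(S + 1) = (4.07 − 1)/(4.07 + 1) = 3.07/5.07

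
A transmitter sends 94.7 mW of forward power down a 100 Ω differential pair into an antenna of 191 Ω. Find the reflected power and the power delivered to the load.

P_reflected ≈ 9.26 mW; P_delivered ≈ 85.4 mW

Γ = (191 − 100)/(191 + 100) = 0.313
|Γ|² = 0.0978
P_refl = |Γ|²·P_inc = 9.26 mW, P_del = (1 − |Γ|²)·P_inc = 85.4 mW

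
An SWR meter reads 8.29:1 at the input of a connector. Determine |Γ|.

|Γ| = (S − 1)/(S + 1) = (8.29 − 1)/(8.29 + 1) = 7.29/9.29

|Γ| ≈ 0.785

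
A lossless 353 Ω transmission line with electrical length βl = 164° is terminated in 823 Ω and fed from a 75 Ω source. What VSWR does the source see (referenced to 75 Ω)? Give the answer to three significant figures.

VSWR ≈ 10.3

tan(βl) = -0.287
Z_in = Z_0·(Z_L + jZ_0·tanβl)/(Z_0 + jZ_L·tanβl) = 616 + j310 Ω
Γ_s = (Z_in − Z_s)/(Z_in + Z_s) = (541 + j310)/(691 + j310), |Γ_s| = 0.823
VSWR = (1 + |Γ_s|)/(1 − |Γ_s|)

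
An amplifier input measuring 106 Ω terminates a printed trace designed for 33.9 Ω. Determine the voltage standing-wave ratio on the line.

Γ = (106 − 33.9)/(106 + 33.9) = 0.515
VSWR = (1 + 0.515)/(1 − 0.515)

VSWR ≈ 3.13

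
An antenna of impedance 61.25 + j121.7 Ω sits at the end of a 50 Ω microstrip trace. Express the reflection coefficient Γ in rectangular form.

Γ ≈ 0.591 + j0.448

Γ = (Z_L − Z_0)/(Z_L + Z_0) = (11.25 + j121.7)/(111.2 + j121.7)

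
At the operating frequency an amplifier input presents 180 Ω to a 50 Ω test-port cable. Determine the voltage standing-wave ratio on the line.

Γ = (180 − 50)/(180 + 50) = 0.565
VSWR = (1 + 0.565)/(1 − 0.565)

VSWR ≈ 3.6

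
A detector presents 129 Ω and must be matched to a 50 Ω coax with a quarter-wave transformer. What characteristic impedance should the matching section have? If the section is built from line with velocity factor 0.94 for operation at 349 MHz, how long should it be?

Z_qwt = √(Z_0·R_L) = √(50 × 129) = √6450
λ = 0.94·c/f = 0.808 m, so l = λ/4 = 0.202 m

Z_qwt ≈ 80.3 Ω; length ≈ 20.2 cm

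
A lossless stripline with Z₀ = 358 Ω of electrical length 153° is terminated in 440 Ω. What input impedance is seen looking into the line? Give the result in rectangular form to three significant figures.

tan(βl) = tan(153°) = -0.51
Z_in = Z_0·(Z_L + jZ_0·tanβl)/(Z_0 + jZ_L·tanβl)
     = 358·(440 − j182)/(358 − j224)

Z_in ≈ 398 + j66.9 Ω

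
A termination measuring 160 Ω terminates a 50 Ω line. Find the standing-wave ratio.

For a purely resistive load, VSWR = R_L/Z_0 or Z_0/R_L (whichever > 1) = 160/50

VSWR ≈ 3.2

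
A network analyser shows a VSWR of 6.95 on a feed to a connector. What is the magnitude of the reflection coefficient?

|Γ| = (S − 1)/(S + 1) = (6.95 − 1)/(6.95 + 1) = 5.95/7.95

|Γ| ≈ 0.748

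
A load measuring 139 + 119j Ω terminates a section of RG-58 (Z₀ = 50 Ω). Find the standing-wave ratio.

VSWR ≈ 4.98

Γ = (Z_L − Z_0)/(Z_L + Z_0) = (89 + j119)/(189 + j119)
|Γ| = 149/223 = 0.665
VSWR = (1 + |Γ|)/(1 − |Γ|) = 1.67/0.335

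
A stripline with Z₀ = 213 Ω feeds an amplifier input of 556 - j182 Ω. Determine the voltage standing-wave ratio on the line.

Γ = (Z_L − Z_0)/(Z_L + Z_0) = (343 − j182)/(769 − j182)
|Γ| = 388/790 = 0.491
VSWR = (1 + |Γ|)/(1 − |Γ|) = 1.49/0.509

VSWR ≈ 2.93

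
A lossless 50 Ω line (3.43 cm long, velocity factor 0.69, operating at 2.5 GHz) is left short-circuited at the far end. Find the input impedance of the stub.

Z_in ≈ −j29.9 Ω

λ = v/f = 0.69·c / 2.5 GHz = 0.0828 m
βl = 2π·l/λ = 2π × 0.414 = 149°
tan(βl) = -0.598
For a short-circuited stub, Z_in = jZ_0·tan(βl)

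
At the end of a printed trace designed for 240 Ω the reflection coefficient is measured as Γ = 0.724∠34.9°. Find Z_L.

Z_L ≈ 339 + j591 Ω

Z_L = Z_0·(1 + Γ)/(1 − Γ) = 240·(1.59 + j0.414)/(0.406 − j0.414)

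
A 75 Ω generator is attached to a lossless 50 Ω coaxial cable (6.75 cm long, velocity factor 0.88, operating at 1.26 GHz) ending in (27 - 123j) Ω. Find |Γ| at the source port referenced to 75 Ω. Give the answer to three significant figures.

λ = v/f = 0.88·c / 1.26 GHz = 0.21 m
βl = 2π·l/λ = 2π × 0.322 = 116°
tan(βl) = -2.05
Z_in = Z_0·(Z_L + jZ_0·tanβl)/(Z_0 + jZ_L·tanβl) = 7.99 + j53.5 Ω
Γ_s = (Z_in − Z_s)/(Z_in + Z_s) = (-67 + j53.5)/(83 + j53.5), |Γ_s| = 0.869

|Γ| ≈ 0.869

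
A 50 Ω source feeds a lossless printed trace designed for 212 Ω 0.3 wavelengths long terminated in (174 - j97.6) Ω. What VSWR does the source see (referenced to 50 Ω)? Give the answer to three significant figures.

βl = 2π × 0.3 = 108°
tan(βl) = -3.08
Z_in = Z_0·(Z_L + jZ_0·tanβl)/(Z_0 + jZ_L·tanβl) = 278 + j115 Ω
Γ_s = (Z_in − Z_s)/(Z_in + Z_s) = (228 + j115)/(328 + j115), |Γ_s| = 0.735
VSWR = (1 + |Γ_s|)/(1 − |Γ_s|)

VSWR ≈ 6.53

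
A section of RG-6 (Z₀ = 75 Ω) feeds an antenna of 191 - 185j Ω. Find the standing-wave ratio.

Γ = (Z_L − Z_0)/(Z_L + Z_0) = (116 − j185)/(266 − j185)
|Γ| = 218/324 = 0.674
VSWR = (1 + |Γ|)/(1 − |Γ|) = 1.67/0.326

VSWR ≈ 5.13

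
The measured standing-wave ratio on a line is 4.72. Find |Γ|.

|Γ| ≈ 0.65

|Γ| = (S − 1)/(S + 1) = (4.72 − 1)/(4.72 + 1) = 3.72/5.72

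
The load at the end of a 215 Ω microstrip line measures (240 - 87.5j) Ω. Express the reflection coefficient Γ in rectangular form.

Γ = (Z_L − Z_0)/(Z_L + Z_0) = (25 − j87.5)/(455 − j87.5)

Γ ≈ 0.0886 − j0.175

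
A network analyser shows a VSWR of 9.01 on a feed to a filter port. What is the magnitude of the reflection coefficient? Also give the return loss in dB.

|Γ| ≈ 0.8; return loss ≈ 1.94 dB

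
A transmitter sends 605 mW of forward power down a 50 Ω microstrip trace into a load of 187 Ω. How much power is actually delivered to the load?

Γ = (187 − 50)/(187 + 50) = 0.578
|Γ|² = 0.334
P_refl = |Γ|²·P_inc = 202 mW, P_del = (1 − |Γ|²)·P_inc = 403 mW

P_delivered ≈ 403 mW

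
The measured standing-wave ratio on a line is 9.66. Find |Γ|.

|Γ| = (S − 1)/(S + 1) = (9.66 − 1)/(9.66 + 1) = 8.66/10.7

|Γ| ≈ 0.812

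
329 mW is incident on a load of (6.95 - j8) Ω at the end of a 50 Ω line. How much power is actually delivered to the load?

|Γ| = |(-43.05 − j8)/(56.95 − j8)| = 0.761
|Γ|² = 0.58
P_refl = |Γ|²·P_inc = 191 mW, P_del = (1 − |Γ|²)·P_inc = 138 mW

P_delivered ≈ 138 mW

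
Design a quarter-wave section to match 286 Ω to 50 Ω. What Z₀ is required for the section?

Z_qwt ≈ 120 Ω

Z_qwt = √(Z_0·R_L) = √(50 × 286) = √14300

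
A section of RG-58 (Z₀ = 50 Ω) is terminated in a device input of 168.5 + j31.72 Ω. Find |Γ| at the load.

Γ = (Z_L − Z_0)/(Z_L + Z_0) = (118.5 + j31.72)/(218.5 + j31.72)
|Γ| = 123/221

|Γ| ≈ 0.556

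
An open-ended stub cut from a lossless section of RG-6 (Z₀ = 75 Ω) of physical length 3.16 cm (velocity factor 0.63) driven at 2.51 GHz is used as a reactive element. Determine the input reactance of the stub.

λ = v/f = 0.63·c / 2.51 GHz = 0.0753 m
βl = 2π·l/λ = 2π × 0.42 = 151°
tan(βl) = -0.553
For an open-ended stub, Z_in = −jZ_0·cot(βl) = −jZ_0/tan(βl)

X_in ≈ 136 Ω (inductive)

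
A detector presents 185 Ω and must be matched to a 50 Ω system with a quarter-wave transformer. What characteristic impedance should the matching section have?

Z_qwt ≈ 96.2 Ω

Z_qwt = √(Z_0·R_L) = √(50 × 185) = √9250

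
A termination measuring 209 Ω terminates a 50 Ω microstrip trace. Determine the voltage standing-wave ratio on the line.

Γ = (209 − 50)/(209 + 50) = 0.614
VSWR = (1 + 0.614)/(1 − 0.614)

VSWR ≈ 4.18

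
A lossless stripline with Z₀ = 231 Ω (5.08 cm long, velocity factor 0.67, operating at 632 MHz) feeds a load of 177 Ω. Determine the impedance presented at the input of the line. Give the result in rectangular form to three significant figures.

Z_in ≈ 251 + j61.2 Ω

λ = v/f = 0.67·c / 632 MHz = 0.318 m
βl = 2π·l/λ = 2π × 0.16 = 57.5°
tan(βl) = tan(57.5°) = 1.57
Z_in = Z_0·(Z_L + jZ_0·tanβl)/(Z_0 + jZ_L·tanβl)
     = 231·(177 + j363)/(231 + j278)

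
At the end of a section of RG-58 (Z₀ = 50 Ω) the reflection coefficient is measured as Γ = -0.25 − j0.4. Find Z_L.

Z_L = Z_0·(1 + Γ)/(1 − Γ) = 50·(0.75 − j0.4)/(1.25 + j0.4)

Z_L ≈ 22.6 − j23.2 Ω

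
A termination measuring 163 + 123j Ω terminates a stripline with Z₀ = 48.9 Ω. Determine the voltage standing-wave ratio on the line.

Γ = (Z_L − Z_0)/(Z_L + Z_0) = (114.1 + j123)/(211.9 + j123)
|Γ| = 168/245 = 0.685
VSWR = (1 + |Γ|)/(1 − |Γ|) = 1.68/0.315

VSWR ≈ 5.34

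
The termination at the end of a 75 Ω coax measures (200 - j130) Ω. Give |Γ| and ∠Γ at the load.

Γ ≈ 0.593 ∠ -20.8°

Γ = (Z_L − Z_0)/(Z_L + Z_0) = (125 − j130)/(275 − j130)
|Γ| = 180/304 = 0.593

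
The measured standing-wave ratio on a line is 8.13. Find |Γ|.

|Γ| ≈ 0.781

|Γ| = (S − 1)/(S + 1) = (8.13 − 1)/(8.13 + 1) = 7.13/9.13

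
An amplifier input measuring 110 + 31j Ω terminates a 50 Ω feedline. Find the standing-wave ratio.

Γ = (Z_L − Z_0)/(Z_L + Z_0) = (60 + j31)/(160 + j31)
|Γ| = 67.5/163 = 0.414
VSWR = (1 + |Γ|)/(1 − |Γ|) = 1.41/0.586

VSWR ≈ 2.42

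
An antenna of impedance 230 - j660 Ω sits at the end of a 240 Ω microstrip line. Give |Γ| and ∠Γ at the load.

Γ = (Z_L − Z_0)/(Z_L + Z_0) = (-10 − j660)/(470 − j660)
|Γ| = 660/810 = 0.815

Γ ≈ 0.815 ∠ -36.3°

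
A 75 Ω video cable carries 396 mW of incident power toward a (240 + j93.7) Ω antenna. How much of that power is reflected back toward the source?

|Γ| = |(165 + j93.7)/(315 + j93.7)| = 0.577
|Γ|² = 0.333
P_refl = |Γ|²·P_inc = 132 mW, P_del = (1 − |Γ|²)·P_inc = 264 mW

P_reflected ≈ 132 mW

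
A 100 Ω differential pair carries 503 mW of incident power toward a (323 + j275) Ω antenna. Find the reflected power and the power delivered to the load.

|Γ| = |(223 + j275)/(423 + j275)| = 0.702
|Γ|² = 0.492
P_refl = |Γ|²·P_inc = 248 mW, P_del = (1 − |Γ|²)·P_inc = 255 mW

P_reflected ≈ 248 mW; P_delivered ≈ 255 mW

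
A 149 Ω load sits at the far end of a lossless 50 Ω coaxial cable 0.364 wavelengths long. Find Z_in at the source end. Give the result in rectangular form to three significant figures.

Z_in ≈ 27.2 + j35.6 Ω

βl = 2π × 0.364 = 131°
tan(βl) = tan(131°) = -1.15
Z_in = Z_0·(Z_L + jZ_0·tanβl)/(Z_0 + jZ_L·tanβl)
     = 50·(149 − j57.4)/(50 − j171)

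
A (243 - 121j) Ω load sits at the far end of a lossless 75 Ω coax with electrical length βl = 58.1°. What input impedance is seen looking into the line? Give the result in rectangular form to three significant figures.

Z_in ≈ 21.8 − j31.7 Ω

tan(βl) = tan(58.1°) = 1.61
Z_in = Z_0·(Z_L + jZ_0·tanβl)/(Z_0 + jZ_L·tanβl)
     = 75·(243 − j0.507)/(269 + j390)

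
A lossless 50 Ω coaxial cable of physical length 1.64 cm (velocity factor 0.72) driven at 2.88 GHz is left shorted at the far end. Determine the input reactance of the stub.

λ = v/f = 0.72·c / 2.88 GHz = 0.075 m
βl = 2π·l/λ = 2π × 0.219 = 78.7°
tan(βl) = 5.01
For a shorted stub, Z_in = jZ_0·tan(βl)

X_in ≈ 251 Ω (inductive)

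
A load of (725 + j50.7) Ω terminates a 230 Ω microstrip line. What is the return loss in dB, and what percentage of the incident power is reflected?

RL ≈ 5.67 dB; 27.1% of incident power reflected

Γ = (495 + j50.7)/(955 + j50.7), |Γ| = 0.52
RL = −20·log₁₀(0.52) = 5.67 dB
P_refl/P_inc = |Γ|² = 0.271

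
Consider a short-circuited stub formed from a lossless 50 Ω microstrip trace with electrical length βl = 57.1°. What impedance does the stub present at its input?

Z_in ≈ +j77.3 Ω

tan(βl) = 1.55
For a short-circuited stub, Z_in = jZ_0·tan(βl)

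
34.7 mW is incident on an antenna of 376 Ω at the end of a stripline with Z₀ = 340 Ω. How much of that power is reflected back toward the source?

P_reflected ≈ 0.0877 mW

Γ = (376 − 340)/(376 + 340) = 0.0503
|Γ|² = 0.00253
P_refl = |Γ|²·P_inc = 0.0877 mW, P_del = (1 − |Γ|²)·P_inc = 34.6 mW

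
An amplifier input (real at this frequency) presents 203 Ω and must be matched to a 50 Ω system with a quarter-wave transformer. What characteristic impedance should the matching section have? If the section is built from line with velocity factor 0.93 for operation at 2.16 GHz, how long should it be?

Z_qwt ≈ 101 Ω; length ≈ 3.23 cm

Z_qwt = √(Z_0·R_L) = √(50 × 203) = √10150
λ = 0.93·c/f = 0.129 m, so l = λ/4 = 0.0323 m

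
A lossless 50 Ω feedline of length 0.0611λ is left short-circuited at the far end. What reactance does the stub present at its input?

βl = 2π × 0.0611 = 22°
tan(βl) = 0.404
For a short-circuited stub, Z_in = jZ_0·tan(βl)

X_in ≈ 20.2 Ω (inductive)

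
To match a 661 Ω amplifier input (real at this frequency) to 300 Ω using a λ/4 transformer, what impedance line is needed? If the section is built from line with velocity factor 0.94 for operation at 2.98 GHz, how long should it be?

Z_qwt ≈ 445 Ω; length ≈ 2.37 cm

Z_qwt = √(Z_0·R_L) = √(300 × 661) = √198300
λ = 0.94·c/f = 0.0946 m, so l = λ/4 = 0.0237 m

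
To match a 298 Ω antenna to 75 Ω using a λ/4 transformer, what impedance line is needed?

Z_qwt ≈ 149 Ω

Z_qwt = √(Z_0·R_L) = √(75 × 298) = √22350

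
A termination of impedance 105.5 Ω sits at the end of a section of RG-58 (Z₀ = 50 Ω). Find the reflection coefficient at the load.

Γ = 0.357

Γ = (Z_L − Z_0)/(Z_L + Z_0) = (105.5 − 50)/(105.5 + 50) = 55.5/155.5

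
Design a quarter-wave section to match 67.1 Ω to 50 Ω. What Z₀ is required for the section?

Z_qwt ≈ 57.9 Ω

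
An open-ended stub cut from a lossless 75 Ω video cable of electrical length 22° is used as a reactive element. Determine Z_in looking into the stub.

tan(βl) = 0.404
For an open-ended stub, Z_in = −jZ_0·cot(βl) = −jZ_0/tan(βl)

Z_in ≈ −j186 Ω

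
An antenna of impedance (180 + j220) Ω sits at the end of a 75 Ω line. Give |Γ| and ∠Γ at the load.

Γ ≈ 0.724 ∠ 23.7°

Γ = (Z_L − Z_0)/(Z_L + Z_0) = (105 + j220)/(255 + j220)
|Γ| = 244/337 = 0.724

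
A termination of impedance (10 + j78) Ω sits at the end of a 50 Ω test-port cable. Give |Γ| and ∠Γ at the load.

Γ ≈ 0.891 ∠ 64.7°

Γ = (Z_L − Z_0)/(Z_L + Z_0) = (-40 + j78)/(60 + j78)
|Γ| = 87.7/98.4 = 0.891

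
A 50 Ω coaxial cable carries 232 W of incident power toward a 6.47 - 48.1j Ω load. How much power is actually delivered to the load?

|Γ| = |(-43.53 − j48.1)/(56.47 − j48.1)| = 0.875
|Γ|² = 0.765
P_refl = |Γ|²·P_inc = 177 W, P_del = (1 − |Γ|²)·P_inc = 54.6 W

P_delivered ≈ 54.6 W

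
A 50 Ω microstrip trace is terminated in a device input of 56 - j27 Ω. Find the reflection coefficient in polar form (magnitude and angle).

Γ = (Z_L − Z_0)/(Z_L + Z_0) = (6 − j27)/(106 − j27)
|Γ| = 27.7/109 = 0.253

Γ ≈ 0.253 ∠ -63.2°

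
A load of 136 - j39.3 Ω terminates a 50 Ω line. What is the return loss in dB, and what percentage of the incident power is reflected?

RL ≈ 6.07 dB; 24.7% of incident power reflected

Γ = (86 − j39.3)/(186 − j39.3), |Γ| = 0.497
RL = −20·log₁₀(0.497) = 6.07 dB
P_refl/P_inc = |Γ|² = 0.247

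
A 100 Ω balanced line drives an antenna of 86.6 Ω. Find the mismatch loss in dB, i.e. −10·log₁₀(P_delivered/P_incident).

Γ = (86.6 − 100)/(86.6 + 100) = -0.0718
|Γ|² = 0.00516, so P_del/P_inc = 1 − |Γ|² = 0.995
ML = −10·log₁₀(1 − |Γ|²)

mismatch loss ≈ 0.0225 dB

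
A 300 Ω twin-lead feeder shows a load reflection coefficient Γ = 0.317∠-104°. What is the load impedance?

Z_L ≈ 215 − j147 Ω

Z_L = Z_0·(1 + Γ)/(1 − Γ) = 300·(0.923 − j0.308)/(1.08 + j0.308)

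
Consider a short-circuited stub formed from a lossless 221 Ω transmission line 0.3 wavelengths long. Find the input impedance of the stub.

βl = 2π × 0.3 = 108°
tan(βl) = -3.08
For a short-circuited stub, Z_in = jZ_0·tan(βl)

Z_in ≈ −j680 Ω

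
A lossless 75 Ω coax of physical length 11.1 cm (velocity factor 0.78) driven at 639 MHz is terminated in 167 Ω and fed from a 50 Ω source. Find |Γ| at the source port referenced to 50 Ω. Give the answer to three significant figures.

|Γ| ≈ 0.271

λ = v/f = 0.78·c / 639 MHz = 0.366 m
βl = 2π·l/λ = 2π × 0.303 = 109°
tan(βl) = -2.88
Z_in = Z_0·(Z_L + jZ_0·tanβl)/(Z_0 + jZ_L·tanβl) = 36.8 + j20.3 Ω
Γ_s = (Z_in − Z_s)/(Z_in + Z_s) = (-13.2 + j20.3)/(86.8 + j20.3), |Γ_s| = 0.271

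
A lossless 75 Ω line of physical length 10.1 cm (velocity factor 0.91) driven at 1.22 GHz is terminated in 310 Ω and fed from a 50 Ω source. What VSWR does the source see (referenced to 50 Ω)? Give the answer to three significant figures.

λ = v/f = 0.91·c / 1.22 GHz = 0.224 m
βl = 2π·l/λ = 2π × 0.451 = 162°
tan(βl) = -0.316
Z_in = Z_0·(Z_L + jZ_0·tanβl)/(Z_0 + jZ_L·tanβl) = 126 + j141 Ω
Γ_s = (Z_in − Z_s)/(Z_in + Z_s) = (76.2 + j141)/(176 + j141), |Γ_s| = 0.71
VSWR = (1 + |Γ_s|)/(1 − |Γ_s|)

VSWR ≈ 5.9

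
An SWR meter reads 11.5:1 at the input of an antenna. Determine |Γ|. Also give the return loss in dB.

|Γ| = (S − 1)/(S + 1) = (11.5 − 1)/(11.5 + 1) = 10.5/12.5
RL = −20·log₁₀|Γ| = −20·log₁₀(0.84)

|Γ| ≈ 0.84; return loss ≈ 1.51 dB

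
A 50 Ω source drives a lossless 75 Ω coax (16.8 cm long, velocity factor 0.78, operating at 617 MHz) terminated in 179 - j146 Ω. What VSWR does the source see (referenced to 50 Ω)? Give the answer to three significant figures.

VSWR ≈ 6.16

λ = v/f = 0.78·c / 617 MHz = 0.379 m
βl = 2π·l/λ = 2π × 0.443 = 159°
tan(βl) = -0.374
Z_in = Z_0·(Z_L + jZ_0·tanβl)/(Z_0 + jZ_L·tanβl) = 234 + j129 Ω
Γ_s = (Z_in − Z_s)/(Z_in + Z_s) = (184 + j129)/(284 + j129), |Γ_s| = 0.721
VSWR = (1 + |Γ_s|)/(1 − |Γ_s|)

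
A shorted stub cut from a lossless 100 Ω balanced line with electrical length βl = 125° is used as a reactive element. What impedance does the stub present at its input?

tan(βl) = -1.43
For a shorted stub, Z_in = jZ_0·tan(βl)

Z_in ≈ −j143 Ω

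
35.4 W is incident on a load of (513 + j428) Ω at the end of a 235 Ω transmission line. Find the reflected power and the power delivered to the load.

P_reflected ≈ 12.4 W; P_delivered ≈ 23 W

|Γ| = |(278 + j428)/(748 + j428)| = 0.592
|Γ|² = 0.351
P_refl = |Γ|²·P_inc = 12.4 W, P_del = (1 − |Γ|²)·P_inc = 23 W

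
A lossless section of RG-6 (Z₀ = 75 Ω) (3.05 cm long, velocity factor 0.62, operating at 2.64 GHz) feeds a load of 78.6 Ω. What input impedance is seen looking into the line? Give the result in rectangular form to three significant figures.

λ = v/f = 0.62·c / 2.64 GHz = 0.0705 m
βl = 2π·l/λ = 2π × 0.433 = 156°
tan(βl) = tan(156°) = -0.448
Z_in = Z_0·(Z_L + jZ_0·tanβl)/(Z_0 + jZ_L·tanβl)
     = 75·(78.6 − j33.6)/(75 − j35.2)

Z_in ≈ 77.3 + j2.71 Ω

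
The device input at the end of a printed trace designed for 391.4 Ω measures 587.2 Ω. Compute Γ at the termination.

Γ = 0.2

Γ = (Z_L − Z_0)/(Z_L + Z_0) = (587.2 − 391.4)/(587.2 + 391.4) = 195.8/978.6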